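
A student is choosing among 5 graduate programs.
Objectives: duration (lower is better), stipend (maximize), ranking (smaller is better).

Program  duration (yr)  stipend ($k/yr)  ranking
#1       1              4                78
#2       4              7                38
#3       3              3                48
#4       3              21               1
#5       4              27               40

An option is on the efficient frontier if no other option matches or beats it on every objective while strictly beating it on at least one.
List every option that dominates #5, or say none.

none

#1: worse on stipend (4 vs 27).
#2: worse on stipend (7 vs 27).
#3: worse on stipend (3 vs 27).
#4: worse on stipend (21 vs 27).
No option dominates #5.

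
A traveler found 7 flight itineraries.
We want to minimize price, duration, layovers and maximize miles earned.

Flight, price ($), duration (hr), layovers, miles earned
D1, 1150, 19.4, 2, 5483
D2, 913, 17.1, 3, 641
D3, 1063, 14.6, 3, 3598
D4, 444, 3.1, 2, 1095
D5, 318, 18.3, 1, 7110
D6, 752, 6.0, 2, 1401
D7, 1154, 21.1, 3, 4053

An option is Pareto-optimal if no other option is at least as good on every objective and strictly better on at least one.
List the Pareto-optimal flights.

D3, D4, D5, D6

D1: dominated by D5 (price 318≤1150, duration 18.3≤19.4, layovers 1≤2, miles earned 7110≥5483).
D2: dominated by D4 (price 444≤913, duration 3.1≤17.1, layovers 2≤3, miles earned 1095≥641).
D3: not dominated.
D4: not dominated (best duration).
D5: not dominated (best price).
D6: not dominated.
D7: dominated by D1 (price 1150≤1154, duration 19.4≤21.1, layovers 2≤3, miles earned 5483≥4053).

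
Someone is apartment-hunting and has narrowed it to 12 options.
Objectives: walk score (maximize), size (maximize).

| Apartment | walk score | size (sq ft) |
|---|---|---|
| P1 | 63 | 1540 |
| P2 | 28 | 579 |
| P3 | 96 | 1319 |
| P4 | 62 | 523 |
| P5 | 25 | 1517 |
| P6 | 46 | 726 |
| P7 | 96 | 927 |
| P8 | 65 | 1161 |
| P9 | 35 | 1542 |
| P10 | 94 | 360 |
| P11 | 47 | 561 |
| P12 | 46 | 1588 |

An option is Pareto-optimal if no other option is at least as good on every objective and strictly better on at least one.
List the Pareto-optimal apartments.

P1, P3, P12

P1: not dominated.
P2: dominated by P1 (walk score 63≥28, size 1540≥579).
P3: not dominated.
P4: dominated by P1 (walk score 63≥62, size 1540≥523).
P5: dominated by P1 (walk score 63≥25, size 1540≥1517).
P6: dominated by P1 (walk score 63≥46, size 1540≥726).
P7: dominated by P3 (walk score 96≥96, size 1319≥927).
P8: dominated by P3 (walk score 96≥65, size 1319≥1161).
P9: dominated by P12 (walk score 46≥35, size 1588≥1542).
P10: dominated by P3 (walk score 96≥94, size 1319≥360).
P11: dominated by P1 (walk score 63≥47, size 1540≥561).
P12: not dominated (best size).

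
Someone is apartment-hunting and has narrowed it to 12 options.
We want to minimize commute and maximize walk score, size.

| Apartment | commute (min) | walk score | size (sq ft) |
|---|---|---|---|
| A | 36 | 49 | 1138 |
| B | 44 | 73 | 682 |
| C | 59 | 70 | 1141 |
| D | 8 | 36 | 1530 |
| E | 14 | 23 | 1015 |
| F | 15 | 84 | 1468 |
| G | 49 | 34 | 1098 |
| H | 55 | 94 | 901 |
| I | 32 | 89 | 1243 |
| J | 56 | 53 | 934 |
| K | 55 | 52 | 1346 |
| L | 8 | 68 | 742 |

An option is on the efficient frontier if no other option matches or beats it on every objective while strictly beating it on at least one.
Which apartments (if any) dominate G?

A: commute 36≤49, walk score 49≥34, size 1138≥1098 — dominates G.
D: commute 8≤49, walk score 36≥34, size 1530≥1098 — dominates G.
F: commute 15≤49, walk score 84≥34, size 1468≥1098 — dominates G.
I: commute 32≤49, walk score 89≥34, size 1243≥1098 — dominates G.
Others (B, C, E, H, J, K, L) are each worse than G on at least one objective.

A, D, F, I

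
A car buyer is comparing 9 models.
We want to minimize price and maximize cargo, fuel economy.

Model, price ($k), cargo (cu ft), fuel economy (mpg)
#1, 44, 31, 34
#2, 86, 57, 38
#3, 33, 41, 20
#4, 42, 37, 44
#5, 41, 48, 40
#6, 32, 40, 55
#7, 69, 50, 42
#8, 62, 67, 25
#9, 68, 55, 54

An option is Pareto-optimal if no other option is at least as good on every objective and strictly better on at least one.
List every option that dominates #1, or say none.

#4, #5, #6

#4: price 42≤44, cargo 37≥31, fuel economy 44≥34 — dominates #1.
#5: price 41≤44, cargo 48≥31, fuel economy 40≥34 — dominates #1.
#6: price 32≤44, cargo 40≥31, fuel economy 55≥34 — dominates #1.
Others (#2, #3, #7, #8, #9) are each worse than #1 on at least one objective.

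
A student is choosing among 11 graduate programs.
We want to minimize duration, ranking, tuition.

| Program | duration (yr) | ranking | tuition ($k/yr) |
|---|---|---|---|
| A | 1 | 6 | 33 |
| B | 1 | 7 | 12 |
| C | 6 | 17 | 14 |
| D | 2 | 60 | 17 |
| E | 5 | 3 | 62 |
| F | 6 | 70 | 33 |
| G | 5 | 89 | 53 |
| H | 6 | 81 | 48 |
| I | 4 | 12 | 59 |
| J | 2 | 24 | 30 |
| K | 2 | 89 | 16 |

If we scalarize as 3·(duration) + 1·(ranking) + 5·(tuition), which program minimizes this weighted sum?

B

A: 3·1 + 1·6 + 5·33 = 174
B: 3·1 + 1·7 + 5·12 = 70
C: 3·6 + 1·17 + 5·14 = 105
D: 3·2 + 1·60 + 5·17 = 151
E: 3·5 + 1·3 + 5·62 = 328
F: 3·6 + 1·70 + 5·33 = 253
G: 3·5 + 1·89 + 5·53 = 369
H: 3·6 + 1·81 + 5·48 = 339
I: 3·4 + 1·12 + 5·59 = 319
J: 3·2 + 1·24 + 5·30 = 180
K: 3·2 + 1·89 + 5·16 = 175
Lowest: B at 70.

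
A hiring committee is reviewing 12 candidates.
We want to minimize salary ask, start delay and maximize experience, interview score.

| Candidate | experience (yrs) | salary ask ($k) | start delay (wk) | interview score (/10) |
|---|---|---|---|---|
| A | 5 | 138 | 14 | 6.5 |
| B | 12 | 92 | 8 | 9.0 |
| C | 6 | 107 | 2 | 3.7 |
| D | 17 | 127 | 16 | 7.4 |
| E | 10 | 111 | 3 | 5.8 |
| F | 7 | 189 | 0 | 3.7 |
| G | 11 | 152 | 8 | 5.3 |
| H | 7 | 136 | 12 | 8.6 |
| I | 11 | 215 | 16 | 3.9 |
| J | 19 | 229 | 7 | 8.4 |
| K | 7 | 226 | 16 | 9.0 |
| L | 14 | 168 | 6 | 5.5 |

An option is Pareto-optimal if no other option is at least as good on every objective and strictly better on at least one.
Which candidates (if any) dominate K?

B: experience 12≥7, salary ask 92≤226, start delay 8≤16, interview score 9.0≥9.0 — dominates K.
Others (A, C, D, E, F, G, H, I, J, L) are each worse than K on at least one objective.

B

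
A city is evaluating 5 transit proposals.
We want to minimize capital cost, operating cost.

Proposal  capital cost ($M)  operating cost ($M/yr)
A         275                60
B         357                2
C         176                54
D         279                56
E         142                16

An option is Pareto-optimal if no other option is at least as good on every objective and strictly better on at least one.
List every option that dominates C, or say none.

E

E: capital cost 142≤176, operating cost 16≤54 — dominates C.
Others (A, B, D) are each worse than C on at least one objective.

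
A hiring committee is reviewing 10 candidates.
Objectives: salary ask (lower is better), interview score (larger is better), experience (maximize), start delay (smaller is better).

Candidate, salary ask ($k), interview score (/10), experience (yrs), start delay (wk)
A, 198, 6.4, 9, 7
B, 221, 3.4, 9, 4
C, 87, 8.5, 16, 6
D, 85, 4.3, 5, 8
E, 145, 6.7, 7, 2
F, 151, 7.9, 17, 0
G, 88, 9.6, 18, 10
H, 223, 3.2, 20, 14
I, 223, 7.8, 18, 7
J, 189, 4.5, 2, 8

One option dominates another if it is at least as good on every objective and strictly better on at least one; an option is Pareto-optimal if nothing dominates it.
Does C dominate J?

Yes

C vs J: salary ask 87≤189, interview score 8.5≥4.5, experience 16≥2, start delay 6≤8 — C is at least as good on every objective with at least one strict improvement.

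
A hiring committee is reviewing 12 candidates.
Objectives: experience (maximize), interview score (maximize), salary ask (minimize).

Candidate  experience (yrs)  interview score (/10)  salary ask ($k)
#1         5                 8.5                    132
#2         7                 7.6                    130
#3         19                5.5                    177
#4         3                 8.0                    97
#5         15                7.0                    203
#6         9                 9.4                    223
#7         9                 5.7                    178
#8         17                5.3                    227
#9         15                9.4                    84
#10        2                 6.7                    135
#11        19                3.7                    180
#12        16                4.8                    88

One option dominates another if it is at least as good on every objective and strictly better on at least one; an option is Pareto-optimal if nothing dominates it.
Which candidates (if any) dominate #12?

none

#1: worse on experience (5 vs 16).
#2: worse on experience (7 vs 16).
#3: worse on salary ask (177 vs 88).
#4: worse on experience (3 vs 16).
#5: worse on experience (15 vs 16).
#6: worse on experience (9 vs 16).
#7: worse on experience (9 vs 16).
#8: worse on salary ask (227 vs 88).
#9: worse on experience (15 vs 16).
#10: worse on experience (2 vs 16).
#11: worse on interview score (3.7 vs 4.8).
No option dominates #12.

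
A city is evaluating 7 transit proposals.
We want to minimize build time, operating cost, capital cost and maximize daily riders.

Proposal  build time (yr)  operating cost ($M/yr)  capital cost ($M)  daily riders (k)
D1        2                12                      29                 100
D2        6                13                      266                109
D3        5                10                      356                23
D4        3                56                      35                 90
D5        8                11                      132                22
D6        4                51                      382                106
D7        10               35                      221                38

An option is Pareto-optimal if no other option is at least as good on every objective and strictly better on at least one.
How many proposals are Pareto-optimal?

5

D1: not dominated (best build time).
D2: not dominated (best daily riders).
D3: not dominated (best operating cost).
D4: dominated by D1 (build time 2≤3, operating cost 12≤56, capital cost 29≤35, daily riders 100≥90).
D5: not dominated.
D6: not dominated.
D7: dominated by D1 (build time 2≤10, operating cost 12≤35, capital cost 29≤221, daily riders 100≥38).
Pareto-optimal: D1, D2, D3, D5, D6 → 5.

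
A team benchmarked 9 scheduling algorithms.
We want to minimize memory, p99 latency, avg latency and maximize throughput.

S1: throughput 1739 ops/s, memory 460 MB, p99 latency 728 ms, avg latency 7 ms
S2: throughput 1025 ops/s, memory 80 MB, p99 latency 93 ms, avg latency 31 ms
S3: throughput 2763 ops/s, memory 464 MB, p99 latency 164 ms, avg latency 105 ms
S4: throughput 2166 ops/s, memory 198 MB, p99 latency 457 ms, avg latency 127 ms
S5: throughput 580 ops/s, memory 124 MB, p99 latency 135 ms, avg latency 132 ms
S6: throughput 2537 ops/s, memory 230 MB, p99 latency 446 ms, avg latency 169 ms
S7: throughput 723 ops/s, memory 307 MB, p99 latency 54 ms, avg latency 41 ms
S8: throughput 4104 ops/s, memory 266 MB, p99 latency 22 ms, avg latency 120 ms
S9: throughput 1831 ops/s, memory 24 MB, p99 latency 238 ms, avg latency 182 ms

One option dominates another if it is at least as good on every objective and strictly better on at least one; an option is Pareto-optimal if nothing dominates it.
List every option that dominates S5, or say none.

S2: throughput 1025≥580, memory 80≤124, p99 latency 93≤135, avg latency 31≤132 — dominates S5.
Others (S1, S3, S4, S6, S7, S8, S9) are each worse than S5 on at least one objective.

S2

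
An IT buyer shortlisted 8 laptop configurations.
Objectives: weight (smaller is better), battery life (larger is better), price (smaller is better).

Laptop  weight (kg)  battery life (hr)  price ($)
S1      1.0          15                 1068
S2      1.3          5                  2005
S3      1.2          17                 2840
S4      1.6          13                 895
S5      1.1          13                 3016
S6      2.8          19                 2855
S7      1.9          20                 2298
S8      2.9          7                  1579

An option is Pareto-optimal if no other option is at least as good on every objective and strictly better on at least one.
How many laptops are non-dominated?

4

S1: not dominated (best weight).
S2: dominated by S1 (weight 1.0≤1.3, battery life 15≥5, price 1068≤2005).
S3: not dominated.
S4: not dominated (best price).
S5: dominated by S1 (weight 1.0≤1.1, battery life 15≥13, price 1068≤3016).
S6: dominated by S7 (weight 1.9≤2.8, battery life 20≥19, price 2298≤2855).
S7: not dominated (best battery life).
S8: dominated by S1 (weight 1.0≤2.9, battery life 15≥7, price 1068≤1579).
Pareto-optimal: S1, S3, S4, S7 → 4.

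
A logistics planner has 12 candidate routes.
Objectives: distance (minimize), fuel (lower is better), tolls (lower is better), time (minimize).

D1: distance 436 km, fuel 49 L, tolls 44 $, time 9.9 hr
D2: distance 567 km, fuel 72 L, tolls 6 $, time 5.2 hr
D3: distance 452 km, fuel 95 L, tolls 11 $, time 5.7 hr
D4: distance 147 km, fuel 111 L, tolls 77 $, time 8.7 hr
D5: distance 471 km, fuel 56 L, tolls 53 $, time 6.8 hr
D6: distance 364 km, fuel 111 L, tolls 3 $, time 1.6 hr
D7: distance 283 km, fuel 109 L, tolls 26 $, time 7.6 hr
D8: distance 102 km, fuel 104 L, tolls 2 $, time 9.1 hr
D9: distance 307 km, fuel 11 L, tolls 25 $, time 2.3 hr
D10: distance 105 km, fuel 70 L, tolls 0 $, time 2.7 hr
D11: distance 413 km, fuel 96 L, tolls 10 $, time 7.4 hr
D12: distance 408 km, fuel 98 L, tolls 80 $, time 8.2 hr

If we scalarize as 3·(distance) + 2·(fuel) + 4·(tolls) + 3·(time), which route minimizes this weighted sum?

D10

D1: 3·436 + 2·49 + 4·44 + 3·9.9 = 1611.7
D2: 3·567 + 2·72 + 4·6 + 3·5.2 = 1884.6
D3: 3·452 + 2·95 + 4·11 + 3·5.7 = 1607.1
D4: 3·147 + 2·111 + 4·77 + 3·8.7 = 997.1
D5: 3·471 + 2·56 + 4·53 + 3·6.8 = 1757.4
D6: 3·364 + 2·111 + 4·3 + 3·1.6 = 1330.8
D7: 3·283 + 2·109 + 4·26 + 3·7.6 = 1193.8
D8: 3·102 + 2·104 + 4·2 + 3·9.1 = 549.3
D9: 3·307 + 2·11 + 4·25 + 3·2.3 = 1049.9
D10: 3·105 + 2·70 + 4·0 + 3·2.7 = 463.1
D11: 3·413 + 2·96 + 4·10 + 3·7.4 = 1493.2
D12: 3·408 + 2·98 + 4·80 + 3·8.2 = 1764.6
Lowest: D10 at 463.1.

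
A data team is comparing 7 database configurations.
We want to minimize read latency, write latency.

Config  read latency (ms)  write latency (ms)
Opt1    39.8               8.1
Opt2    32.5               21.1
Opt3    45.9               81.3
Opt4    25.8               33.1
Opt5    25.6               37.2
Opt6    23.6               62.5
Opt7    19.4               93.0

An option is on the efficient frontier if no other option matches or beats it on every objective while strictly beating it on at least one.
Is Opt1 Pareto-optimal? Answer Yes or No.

Opt2: worse on write latency (21.1 vs 8.1).
Opt3: worse on read latency (45.9 vs 39.8).
Opt4: worse on write latency (33.1 vs 8.1).
Opt5: worse on write latency (37.2 vs 8.1).
Opt6: worse on write latency (62.5 vs 8.1).
Opt7: worse on write latency (93.0 vs 8.1).
No option is at least as good as Opt1 on every objective and strictly better on one.

Yes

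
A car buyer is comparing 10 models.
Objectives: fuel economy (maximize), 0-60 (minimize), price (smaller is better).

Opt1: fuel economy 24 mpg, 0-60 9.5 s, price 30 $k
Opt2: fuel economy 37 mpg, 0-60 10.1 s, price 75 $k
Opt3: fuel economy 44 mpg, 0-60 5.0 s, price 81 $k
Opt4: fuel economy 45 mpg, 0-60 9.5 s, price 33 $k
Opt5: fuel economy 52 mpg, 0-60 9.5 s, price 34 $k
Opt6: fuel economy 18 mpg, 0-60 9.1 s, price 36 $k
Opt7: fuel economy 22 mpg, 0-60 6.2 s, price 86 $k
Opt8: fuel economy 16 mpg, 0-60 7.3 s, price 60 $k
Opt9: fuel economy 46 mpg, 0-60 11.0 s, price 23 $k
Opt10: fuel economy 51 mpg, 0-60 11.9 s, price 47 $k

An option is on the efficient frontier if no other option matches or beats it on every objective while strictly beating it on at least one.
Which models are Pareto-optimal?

Opt1: not dominated.
Opt2: dominated by Opt4 (fuel economy 45≥37, 0-60 9.5≤10.1, price 33≤75).
Opt3: not dominated (best 0-60).
Opt4: not dominated.
Opt5: not dominated (best fuel economy).
Opt6: not dominated.
Opt7: dominated by Opt3 (fuel economy 44≥22, 0-60 5.0≤6.2, price 81≤86).
Opt8: not dominated.
Opt9: not dominated (best price).
Opt10: dominated by Opt5 (fuel economy 52≥51, 0-60 9.5≤11.9, price 34≤47).

Opt1, Opt3, Opt4, Opt5, Opt6, Opt8, Opt9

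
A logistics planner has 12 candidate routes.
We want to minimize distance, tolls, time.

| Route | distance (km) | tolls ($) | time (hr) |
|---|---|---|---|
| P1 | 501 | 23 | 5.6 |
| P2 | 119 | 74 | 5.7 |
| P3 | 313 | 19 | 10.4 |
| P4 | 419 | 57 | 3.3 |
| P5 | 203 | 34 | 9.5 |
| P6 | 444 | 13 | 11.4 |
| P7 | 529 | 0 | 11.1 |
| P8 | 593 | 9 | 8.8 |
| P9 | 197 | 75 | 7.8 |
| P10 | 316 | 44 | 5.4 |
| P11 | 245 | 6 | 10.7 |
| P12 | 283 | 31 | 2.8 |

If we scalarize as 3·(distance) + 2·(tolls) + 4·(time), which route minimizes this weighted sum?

P2

P1: 3·501 + 2·23 + 4·5.6 = 1571.4
P2: 3·119 + 2·74 + 4·5.7 = 527.8
P3: 3·313 + 2·19 + 4·10.4 = 1018.6
P4: 3·419 + 2·57 + 4·3.3 = 1384.2
P5: 3·203 + 2·34 + 4·9.5 = 715.0
P6: 3·444 + 2·13 + 4·11.4 = 1403.6
P7: 3·529 + 2·0 + 4·11.1 = 1631.4
P8: 3·593 + 2·9 + 4·8.8 = 1832.2
P9: 3·197 + 2·75 + 4·7.8 = 772.2
P10: 3·316 + 2·44 + 4·5.4 = 1057.6
P11: 3·245 + 2·6 + 4·10.7 = 789.8
P12: 3·283 + 2·31 + 4·2.8 = 922.2
Lowest: P2 at 527.8.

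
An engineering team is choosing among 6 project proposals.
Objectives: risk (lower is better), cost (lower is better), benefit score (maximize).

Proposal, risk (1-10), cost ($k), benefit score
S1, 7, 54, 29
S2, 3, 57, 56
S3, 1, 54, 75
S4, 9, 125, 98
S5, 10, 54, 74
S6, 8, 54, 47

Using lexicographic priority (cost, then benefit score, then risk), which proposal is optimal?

S3

First minimize cost: best is 54, kept {S1, S3, S5, S6}.
Then maximize benefit score: best is 75, kept {S3}.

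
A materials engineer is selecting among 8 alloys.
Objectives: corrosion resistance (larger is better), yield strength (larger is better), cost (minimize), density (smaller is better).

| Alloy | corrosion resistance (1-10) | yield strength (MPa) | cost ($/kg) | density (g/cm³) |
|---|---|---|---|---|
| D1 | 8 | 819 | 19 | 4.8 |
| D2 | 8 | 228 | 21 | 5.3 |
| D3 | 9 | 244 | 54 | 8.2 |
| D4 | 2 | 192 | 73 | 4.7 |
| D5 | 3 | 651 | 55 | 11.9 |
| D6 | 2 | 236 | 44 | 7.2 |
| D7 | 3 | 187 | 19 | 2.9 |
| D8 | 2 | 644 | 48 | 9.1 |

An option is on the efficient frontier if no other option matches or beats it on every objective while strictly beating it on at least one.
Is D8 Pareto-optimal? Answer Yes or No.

D1 vs D8: corrosion resistance 8≥2, yield strength 819≥644, cost 19≤48, density 4.8≤9.1 — D1 is at least as good on every objective and strictly better on at least one, so D1 dominates D8.

No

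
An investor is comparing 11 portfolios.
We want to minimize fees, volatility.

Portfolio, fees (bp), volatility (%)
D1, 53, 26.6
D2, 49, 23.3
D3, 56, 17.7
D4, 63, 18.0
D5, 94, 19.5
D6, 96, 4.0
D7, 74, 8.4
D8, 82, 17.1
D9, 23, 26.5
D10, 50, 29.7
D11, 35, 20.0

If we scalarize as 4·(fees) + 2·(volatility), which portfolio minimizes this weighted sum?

D1: 4·53 + 2·26.6 = 265.2
D2: 4·49 + 2·23.3 = 242.6
D3: 4·56 + 2·17.7 = 259.4
D4: 4·63 + 2·18.0 = 288.0
D5: 4·94 + 2·19.5 = 415.0
D6: 4·96 + 2·4.0 = 392.0
D7: 4·74 + 2·8.4 = 312.8
D8: 4·82 + 2·17.1 = 362.2
D9: 4·23 + 2·26.5 = 145.0
D10: 4·50 + 2·29.7 = 259.4
D11: 4·35 + 2·20.0 = 180.0
Lowest: D9 at 145.0.

D9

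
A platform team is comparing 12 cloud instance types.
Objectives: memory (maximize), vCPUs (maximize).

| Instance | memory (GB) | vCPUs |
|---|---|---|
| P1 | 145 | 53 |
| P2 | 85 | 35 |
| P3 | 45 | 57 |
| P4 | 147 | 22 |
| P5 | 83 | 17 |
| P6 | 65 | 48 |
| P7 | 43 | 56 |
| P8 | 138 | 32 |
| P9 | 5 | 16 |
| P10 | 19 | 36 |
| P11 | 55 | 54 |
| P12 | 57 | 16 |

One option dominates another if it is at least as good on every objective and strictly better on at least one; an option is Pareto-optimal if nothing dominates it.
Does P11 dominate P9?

P11 vs P9: memory 55≥5, vCPUs 54≥16 — P11 is at least as good on every objective with at least one strict improvement.

Yes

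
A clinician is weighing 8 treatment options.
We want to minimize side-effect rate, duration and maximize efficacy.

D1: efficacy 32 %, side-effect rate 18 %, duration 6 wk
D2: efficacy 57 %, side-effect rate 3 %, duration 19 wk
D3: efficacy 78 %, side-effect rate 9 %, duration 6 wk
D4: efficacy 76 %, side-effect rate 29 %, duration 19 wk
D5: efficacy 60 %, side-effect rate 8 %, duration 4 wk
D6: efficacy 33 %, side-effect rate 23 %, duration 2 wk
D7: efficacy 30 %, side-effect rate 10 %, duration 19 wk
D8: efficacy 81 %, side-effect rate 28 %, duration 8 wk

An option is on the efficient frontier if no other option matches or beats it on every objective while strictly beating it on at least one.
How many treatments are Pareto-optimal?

D1: dominated by D3 (efficacy 78≥32, side-effect rate 9≤18, duration 6≤6).
D2: not dominated (best side-effect rate).
D3: not dominated.
D4: dominated by D3 (efficacy 78≥76, side-effect rate 9≤29, duration 6≤19).
D5: not dominated.
D6: not dominated (best duration).
D7: dominated by D2 (efficacy 57≥30, side-effect rate 3≤10, duration 19≤19).
D8: not dominated (best efficacy).
Pareto-optimal: D2, D3, D5, D6, D8 → 5.

5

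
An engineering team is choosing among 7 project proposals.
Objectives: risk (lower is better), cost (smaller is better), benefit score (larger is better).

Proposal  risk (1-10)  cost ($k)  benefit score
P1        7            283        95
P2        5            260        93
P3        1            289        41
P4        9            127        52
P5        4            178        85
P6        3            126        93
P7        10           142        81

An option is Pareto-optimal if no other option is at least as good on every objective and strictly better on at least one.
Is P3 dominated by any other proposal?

P1: worse on risk (7 vs 1).
P2: worse on risk (5 vs 1).
P4: worse on risk (9 vs 1).
P5: worse on risk (4 vs 1).
P6: worse on risk (3 vs 1).
P7: worse on risk (10 vs 1).
No option is at least as good as P3 on every objective and strictly better on one.

No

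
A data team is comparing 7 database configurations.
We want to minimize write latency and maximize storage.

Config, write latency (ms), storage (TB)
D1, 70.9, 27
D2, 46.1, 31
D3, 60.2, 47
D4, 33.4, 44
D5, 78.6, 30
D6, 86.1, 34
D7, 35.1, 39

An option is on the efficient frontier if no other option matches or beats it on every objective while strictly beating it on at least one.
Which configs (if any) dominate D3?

D1: worse on write latency (70.9 vs 60.2).
D2: worse on storage (31 vs 47).
D4: worse on storage (44 vs 47).
D5: worse on write latency (78.6 vs 60.2).
D6: worse on write latency (86.1 vs 60.2).
D7: worse on storage (39 vs 47).
No option dominates D3.

none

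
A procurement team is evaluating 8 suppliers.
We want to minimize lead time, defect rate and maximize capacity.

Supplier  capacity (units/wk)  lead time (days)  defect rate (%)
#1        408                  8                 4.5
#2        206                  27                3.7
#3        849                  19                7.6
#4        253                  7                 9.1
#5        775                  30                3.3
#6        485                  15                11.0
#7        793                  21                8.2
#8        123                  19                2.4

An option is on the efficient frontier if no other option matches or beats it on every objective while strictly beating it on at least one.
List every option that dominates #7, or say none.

#3: capacity 849≥793, lead time 19≤21, defect rate 7.6≤8.2 — dominates #7.
Others (#1, #2, #4, #5, #6, #8) are each worse than #7 on at least one objective.

#3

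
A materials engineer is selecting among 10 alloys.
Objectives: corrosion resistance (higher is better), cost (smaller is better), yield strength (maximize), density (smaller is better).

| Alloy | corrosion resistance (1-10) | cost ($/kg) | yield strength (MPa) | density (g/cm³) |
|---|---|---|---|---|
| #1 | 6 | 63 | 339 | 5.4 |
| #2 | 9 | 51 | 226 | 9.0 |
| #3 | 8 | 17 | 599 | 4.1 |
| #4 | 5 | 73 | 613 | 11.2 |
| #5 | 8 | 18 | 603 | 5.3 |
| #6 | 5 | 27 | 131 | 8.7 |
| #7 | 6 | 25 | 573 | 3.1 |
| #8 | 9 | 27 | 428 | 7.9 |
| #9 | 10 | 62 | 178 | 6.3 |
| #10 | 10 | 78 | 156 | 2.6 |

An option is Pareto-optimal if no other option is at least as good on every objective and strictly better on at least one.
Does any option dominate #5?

No

#1: worse on corrosion resistance (6 vs 8).
#2: worse on cost (51 vs 18).
#3: worse on yield strength (599 vs 603).
#4: worse on corrosion resistance (5 vs 8).
#6: worse on corrosion resistance (5 vs 8).
#7: worse on corrosion resistance (6 vs 8).
#8: worse on cost (27 vs 18).
#9: worse on cost (62 vs 18).
#10: worse on cost (78 vs 18).
No option is at least as good as #5 on every objective and strictly better on one.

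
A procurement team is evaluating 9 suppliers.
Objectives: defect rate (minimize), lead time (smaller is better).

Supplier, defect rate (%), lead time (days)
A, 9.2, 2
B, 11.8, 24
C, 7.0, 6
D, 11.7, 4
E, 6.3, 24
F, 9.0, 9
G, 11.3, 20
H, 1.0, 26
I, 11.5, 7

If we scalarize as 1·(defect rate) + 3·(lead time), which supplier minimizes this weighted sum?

A

A: 1·9.2 + 3·2 = 15.2
B: 1·11.8 + 3·24 = 83.8
C: 1·7.0 + 3·6 = 25.0
D: 1·11.7 + 3·4 = 23.7
E: 1·6.3 + 3·24 = 78.3
F: 1·9.0 + 3·9 = 36.0
G: 1·11.3 + 3·20 = 71.3
H: 1·1.0 + 3·26 = 79.0
I: 1·11.5 + 3·7 = 32.5
Lowest: A at 15.2.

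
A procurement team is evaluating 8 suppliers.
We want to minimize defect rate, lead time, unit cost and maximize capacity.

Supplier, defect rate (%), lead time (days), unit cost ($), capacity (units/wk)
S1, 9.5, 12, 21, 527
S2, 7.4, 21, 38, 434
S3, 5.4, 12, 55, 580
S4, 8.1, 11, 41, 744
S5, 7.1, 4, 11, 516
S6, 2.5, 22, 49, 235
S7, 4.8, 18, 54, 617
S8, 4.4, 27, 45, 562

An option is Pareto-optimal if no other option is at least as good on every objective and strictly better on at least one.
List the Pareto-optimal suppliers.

S1, S3, S4, S5, S6, S7, S8

S1: not dominated.
S2: dominated by S5 (defect rate 7.1≤7.4, lead time 4≤21, unit cost 11≤38, capacity 516≥434).
S3: not dominated.
S4: not dominated (best capacity).
S5: not dominated (best lead time).
S6: not dominated (best defect rate).
S7: not dominated.
S8: not dominated.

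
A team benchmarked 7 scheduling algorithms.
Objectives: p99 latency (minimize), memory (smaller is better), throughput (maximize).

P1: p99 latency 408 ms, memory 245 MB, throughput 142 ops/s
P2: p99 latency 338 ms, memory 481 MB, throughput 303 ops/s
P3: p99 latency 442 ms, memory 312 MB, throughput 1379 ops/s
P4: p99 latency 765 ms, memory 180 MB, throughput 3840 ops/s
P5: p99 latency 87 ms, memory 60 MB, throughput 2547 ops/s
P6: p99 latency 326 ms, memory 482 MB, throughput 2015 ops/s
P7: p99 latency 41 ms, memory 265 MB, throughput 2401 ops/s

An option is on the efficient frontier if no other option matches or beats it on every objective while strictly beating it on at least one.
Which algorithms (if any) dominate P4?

none

P1: worse on memory (245 vs 180).
P2: worse on memory (481 vs 180).
P3: worse on memory (312 vs 180).
P5: worse on throughput (2547 vs 3840).
P6: worse on memory (482 vs 180).
P7: worse on memory (265 vs 180).
No option dominates P4.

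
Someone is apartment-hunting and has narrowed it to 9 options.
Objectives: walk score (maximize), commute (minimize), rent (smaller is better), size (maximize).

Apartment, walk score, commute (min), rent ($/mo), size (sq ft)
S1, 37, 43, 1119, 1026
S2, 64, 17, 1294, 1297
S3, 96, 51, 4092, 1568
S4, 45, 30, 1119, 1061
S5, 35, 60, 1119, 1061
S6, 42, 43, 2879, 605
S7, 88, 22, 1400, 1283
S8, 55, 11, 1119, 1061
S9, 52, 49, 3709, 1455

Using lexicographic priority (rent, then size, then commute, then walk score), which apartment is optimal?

First minimize rent: best is 1119, kept {S1, S4, S5, S8}.
Then maximize size: best is 1061, kept {S4, S5, S8}.
Then minimize commute: best is 11, kept {S8}.

S8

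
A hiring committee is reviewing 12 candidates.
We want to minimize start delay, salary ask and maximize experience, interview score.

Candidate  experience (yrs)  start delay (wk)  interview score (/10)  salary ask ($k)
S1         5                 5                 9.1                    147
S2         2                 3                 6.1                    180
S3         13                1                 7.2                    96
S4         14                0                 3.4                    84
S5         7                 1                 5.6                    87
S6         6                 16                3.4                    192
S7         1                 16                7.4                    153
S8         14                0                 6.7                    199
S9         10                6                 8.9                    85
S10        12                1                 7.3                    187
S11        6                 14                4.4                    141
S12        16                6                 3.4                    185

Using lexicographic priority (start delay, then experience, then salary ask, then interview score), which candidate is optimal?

First minimize start delay: best is 0, kept {S4, S8}.
Then maximize experience: best is 14, kept {S4, S8}.
Then minimize salary ask: best is 84, kept {S4}.

S4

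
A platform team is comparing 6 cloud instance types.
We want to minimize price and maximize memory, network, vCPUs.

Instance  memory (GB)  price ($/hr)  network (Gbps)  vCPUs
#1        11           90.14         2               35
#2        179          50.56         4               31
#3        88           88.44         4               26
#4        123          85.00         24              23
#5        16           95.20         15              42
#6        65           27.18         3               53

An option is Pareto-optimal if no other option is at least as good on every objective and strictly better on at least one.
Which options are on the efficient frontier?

#1: dominated by #6 (memory 65≥11, price 27.18≤90.14, network 3≥2, vCPUs 53≥35).
#2: not dominated (best memory).
#3: dominated by #2 (memory 179≥88, price 50.56≤88.44, network 4≥4, vCPUs 31≥26).
#4: not dominated (best network).
#5: not dominated.
#6: not dominated (best price).

#2, #4, #5, #6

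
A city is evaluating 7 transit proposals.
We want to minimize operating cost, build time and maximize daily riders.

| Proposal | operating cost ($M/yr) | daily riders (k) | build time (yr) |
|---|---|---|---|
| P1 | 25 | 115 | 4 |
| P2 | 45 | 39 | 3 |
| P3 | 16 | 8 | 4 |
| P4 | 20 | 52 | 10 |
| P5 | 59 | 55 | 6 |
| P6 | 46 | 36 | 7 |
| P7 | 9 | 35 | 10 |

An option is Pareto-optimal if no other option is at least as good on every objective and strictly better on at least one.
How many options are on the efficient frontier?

5

P1: not dominated (best daily riders).
P2: not dominated (best build time).
P3: not dominated.
P4: not dominated.
P5: dominated by P1 (operating cost 25≤59, daily riders 115≥55, build time 4≤6).
P6: dominated by P1 (operating cost 25≤46, daily riders 115≥36, build time 4≤7).
P7: not dominated (best operating cost).
Pareto-optimal: P1, P2, P3, P4, P7 → 5.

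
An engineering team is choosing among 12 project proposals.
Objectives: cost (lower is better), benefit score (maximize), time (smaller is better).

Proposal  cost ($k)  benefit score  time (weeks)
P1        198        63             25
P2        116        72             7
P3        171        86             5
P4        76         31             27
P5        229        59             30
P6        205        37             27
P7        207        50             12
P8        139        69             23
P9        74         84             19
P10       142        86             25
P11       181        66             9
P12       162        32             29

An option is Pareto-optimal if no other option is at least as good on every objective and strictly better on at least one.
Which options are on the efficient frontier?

P1: dominated by P2 (cost 116≤198, benefit score 72≥63, time 7≤25).
P2: not dominated.
P3: not dominated (best time).
P4: dominated by P9 (cost 74≤76, benefit score 84≥31, time 19≤27).
P5: dominated by P1 (cost 198≤229, benefit score 63≥59, time 25≤30).
P6: dominated by P1 (cost 198≤205, benefit score 63≥37, time 25≤27).
P7: dominated by P2 (cost 116≤207, benefit score 72≥50, time 7≤12).
P8: dominated by P2 (cost 116≤139, benefit score 72≥69, time 7≤23).
P9: not dominated (best cost).
P10: not dominated.
P11: dominated by P2 (cost 116≤181, benefit score 72≥66, time 7≤9).
P12: dominated by P2 (cost 116≤162, benefit score 72≥32, time 7≤29).

P2, P3, P9, P10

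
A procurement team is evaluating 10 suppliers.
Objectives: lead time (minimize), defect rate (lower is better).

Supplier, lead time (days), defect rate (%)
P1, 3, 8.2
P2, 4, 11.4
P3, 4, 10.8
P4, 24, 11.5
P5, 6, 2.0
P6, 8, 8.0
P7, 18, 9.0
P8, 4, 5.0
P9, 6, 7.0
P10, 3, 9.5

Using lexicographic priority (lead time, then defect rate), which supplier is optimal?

First minimize lead time: best is 3, kept {P1, P10}.
Then minimize defect rate: best is 8.2, kept {P1}.

P1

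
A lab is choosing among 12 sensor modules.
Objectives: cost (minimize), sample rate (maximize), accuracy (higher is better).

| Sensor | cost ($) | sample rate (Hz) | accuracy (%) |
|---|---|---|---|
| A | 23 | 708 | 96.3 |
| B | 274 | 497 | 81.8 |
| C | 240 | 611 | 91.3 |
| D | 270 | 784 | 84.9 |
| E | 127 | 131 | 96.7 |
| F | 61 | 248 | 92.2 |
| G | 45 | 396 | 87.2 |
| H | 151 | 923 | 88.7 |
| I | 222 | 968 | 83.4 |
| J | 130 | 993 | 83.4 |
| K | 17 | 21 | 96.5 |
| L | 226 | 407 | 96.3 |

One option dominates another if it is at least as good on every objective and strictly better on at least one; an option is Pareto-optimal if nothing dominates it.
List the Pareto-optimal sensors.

A, E, H, J, K

A: not dominated.
B: dominated by A (cost 23≤274, sample rate 708≥497, accuracy 96.3≥81.8).
C: dominated by A (cost 23≤240, sample rate 708≥611, accuracy 96.3≥91.3).
D: dominated by H (cost 151≤270, sample rate 923≥784, accuracy 88.7≥84.9).
E: not dominated (best accuracy).
F: dominated by A (cost 23≤61, sample rate 708≥248, accuracy 96.3≥92.2).
G: dominated by A (cost 23≤45, sample rate 708≥396, accuracy 96.3≥87.2).
H: not dominated.
I: dominated by J (cost 130≤222, sample rate 993≥968, accuracy 83.4≥83.4).
J: not dominated (best sample rate).
K: not dominated (best cost).
L: dominated by A (cost 23≤226, sample rate 708≥407, accuracy 96.3≥96.3).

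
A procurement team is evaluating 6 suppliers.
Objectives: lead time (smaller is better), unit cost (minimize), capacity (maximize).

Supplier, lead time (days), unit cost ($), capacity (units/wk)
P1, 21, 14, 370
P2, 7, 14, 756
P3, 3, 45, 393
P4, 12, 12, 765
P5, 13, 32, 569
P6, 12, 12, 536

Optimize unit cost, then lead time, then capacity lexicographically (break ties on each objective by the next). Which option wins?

First minimize unit cost: best is 12, kept {P4, P6}.
Then minimize lead time: best is 12, kept {P4, P6}.
Then maximize capacity: best is 765, kept {P4}.

P4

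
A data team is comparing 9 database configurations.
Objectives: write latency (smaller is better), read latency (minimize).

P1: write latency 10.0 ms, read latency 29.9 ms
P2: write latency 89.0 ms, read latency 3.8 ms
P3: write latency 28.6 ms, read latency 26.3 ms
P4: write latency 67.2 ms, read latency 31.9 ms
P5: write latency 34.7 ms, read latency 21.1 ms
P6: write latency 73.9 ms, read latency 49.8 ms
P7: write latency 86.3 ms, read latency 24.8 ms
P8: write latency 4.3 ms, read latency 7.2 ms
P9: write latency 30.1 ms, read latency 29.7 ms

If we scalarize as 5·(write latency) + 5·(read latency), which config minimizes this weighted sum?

P8

P1: 5·10.0 + 5·29.9 = 199.5
P2: 5·89.0 + 5·3.8 = 464.0
P3: 5·28.6 + 5·26.3 = 274.5
P4: 5·67.2 + 5·31.9 = 495.5
P5: 5·34.7 + 5·21.1 = 279.0
P6: 5·73.9 + 5·49.8 = 618.5
P7: 5·86.3 + 5·24.8 = 555.5
P8: 5·4.3 + 5·7.2 = 57.5
P9: 5·30.1 + 5·29.7 = 299.0
Lowest: P8 at 57.5.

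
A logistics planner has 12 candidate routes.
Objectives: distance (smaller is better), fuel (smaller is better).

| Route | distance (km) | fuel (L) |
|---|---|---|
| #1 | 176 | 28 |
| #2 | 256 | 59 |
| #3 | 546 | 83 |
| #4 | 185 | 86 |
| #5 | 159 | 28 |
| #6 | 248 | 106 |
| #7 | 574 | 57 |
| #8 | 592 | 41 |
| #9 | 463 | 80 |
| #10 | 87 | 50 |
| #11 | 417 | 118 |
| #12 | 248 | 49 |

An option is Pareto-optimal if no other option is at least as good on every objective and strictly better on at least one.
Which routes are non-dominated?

#1: dominated by #5 (distance 159≤176, fuel 28≤28).
#2: dominated by #1 (distance 176≤256, fuel 28≤59).
#3: dominated by #1 (distance 176≤546, fuel 28≤83).
#4: dominated by #1 (distance 176≤185, fuel 28≤86).
#5: not dominated.
#6: dominated by #1 (distance 176≤248, fuel 28≤106).
#7: dominated by #1 (distance 176≤574, fuel 28≤57).
#8: dominated by #1 (distance 176≤592, fuel 28≤41).
#9: dominated by #1 (distance 176≤463, fuel 28≤80).
#10: not dominated (best distance).
#11: dominated by #1 (distance 176≤417, fuel 28≤118).
#12: dominated by #1 (distance 176≤248, fuel 28≤49).

#5, #10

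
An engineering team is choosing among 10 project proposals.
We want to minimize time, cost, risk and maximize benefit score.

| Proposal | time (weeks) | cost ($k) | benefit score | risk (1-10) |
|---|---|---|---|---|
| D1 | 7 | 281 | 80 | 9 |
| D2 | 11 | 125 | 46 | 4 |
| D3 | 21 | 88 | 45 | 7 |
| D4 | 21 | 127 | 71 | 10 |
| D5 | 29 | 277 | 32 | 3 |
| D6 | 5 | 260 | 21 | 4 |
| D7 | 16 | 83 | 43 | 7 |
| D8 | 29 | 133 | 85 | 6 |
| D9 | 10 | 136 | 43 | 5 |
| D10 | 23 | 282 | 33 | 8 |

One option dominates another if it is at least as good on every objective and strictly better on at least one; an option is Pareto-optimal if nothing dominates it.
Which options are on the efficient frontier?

D1, D2, D3, D4, D5, D6, D7, D8, D9

D1: not dominated.
D2: not dominated.
D3: not dominated.
D4: not dominated.
D5: not dominated (best risk).
D6: not dominated (best time).
D7: not dominated (best cost).
D8: not dominated (best benefit score).
D9: not dominated.
D10: dominated by D2 (time 11≤23, cost 125≤282, benefit score 46≥33, risk 4≤8).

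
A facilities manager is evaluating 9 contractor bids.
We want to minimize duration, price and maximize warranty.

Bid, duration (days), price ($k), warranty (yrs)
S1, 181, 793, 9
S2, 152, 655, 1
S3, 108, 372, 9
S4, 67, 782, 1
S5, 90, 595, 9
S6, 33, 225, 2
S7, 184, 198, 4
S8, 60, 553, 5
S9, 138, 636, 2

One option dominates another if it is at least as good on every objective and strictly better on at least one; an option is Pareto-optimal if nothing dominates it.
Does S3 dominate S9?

S3 vs S9: duration 108≤138, price 372≤636, warranty 9≥2 — S3 is at least as good on every objective with at least one strict improvement.

Yes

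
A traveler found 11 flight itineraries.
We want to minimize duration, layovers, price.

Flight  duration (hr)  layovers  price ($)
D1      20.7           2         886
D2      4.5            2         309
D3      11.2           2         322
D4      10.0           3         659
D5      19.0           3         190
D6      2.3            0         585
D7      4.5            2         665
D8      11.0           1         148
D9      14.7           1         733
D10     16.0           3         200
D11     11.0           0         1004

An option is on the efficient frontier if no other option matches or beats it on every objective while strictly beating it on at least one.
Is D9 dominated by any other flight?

D6 vs D9: duration 2.3≤14.7, layovers 0≤1, price 585≤733 — D6 is at least as good on every objective and strictly better on at least one, so D6 dominates D9.

Yes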